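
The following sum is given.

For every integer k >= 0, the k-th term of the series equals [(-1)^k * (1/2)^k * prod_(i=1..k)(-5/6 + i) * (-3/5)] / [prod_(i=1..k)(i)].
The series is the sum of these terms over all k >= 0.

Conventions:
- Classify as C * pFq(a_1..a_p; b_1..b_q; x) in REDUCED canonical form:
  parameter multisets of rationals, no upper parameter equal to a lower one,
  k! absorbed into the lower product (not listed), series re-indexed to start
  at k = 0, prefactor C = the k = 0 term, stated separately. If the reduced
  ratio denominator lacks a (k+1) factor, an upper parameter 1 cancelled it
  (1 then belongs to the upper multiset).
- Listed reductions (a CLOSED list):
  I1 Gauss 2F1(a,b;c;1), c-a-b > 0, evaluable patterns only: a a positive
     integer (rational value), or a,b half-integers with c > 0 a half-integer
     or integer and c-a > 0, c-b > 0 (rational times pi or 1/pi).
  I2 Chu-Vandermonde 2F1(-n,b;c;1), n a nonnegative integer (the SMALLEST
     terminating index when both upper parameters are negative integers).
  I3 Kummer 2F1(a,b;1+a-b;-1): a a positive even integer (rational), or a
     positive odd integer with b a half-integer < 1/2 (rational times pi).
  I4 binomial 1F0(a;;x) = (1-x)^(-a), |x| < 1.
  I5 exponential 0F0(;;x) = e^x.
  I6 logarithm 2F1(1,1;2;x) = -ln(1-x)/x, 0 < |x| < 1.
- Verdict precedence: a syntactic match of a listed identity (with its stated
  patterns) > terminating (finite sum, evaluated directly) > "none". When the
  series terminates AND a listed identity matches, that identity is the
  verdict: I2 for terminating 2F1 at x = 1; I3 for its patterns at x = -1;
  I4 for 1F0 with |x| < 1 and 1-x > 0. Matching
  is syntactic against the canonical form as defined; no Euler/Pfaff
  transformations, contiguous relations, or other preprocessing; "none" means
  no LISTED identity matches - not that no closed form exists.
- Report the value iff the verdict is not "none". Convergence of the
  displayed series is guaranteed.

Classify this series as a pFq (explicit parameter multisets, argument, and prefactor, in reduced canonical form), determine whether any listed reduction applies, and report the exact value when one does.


Key step: t_0 being -3/5, the running product (prefactor -3/5) telescopes to a rising factorial.
Adjacent-term ratio: r(k) = (-1/2) * (k+1/6) / [(k+1)] ; factor over Q: parameters, x = (-1/2), and C = -3/5.

This is -3/5 * 1F0(1/6; -; -1/2) in reduced canonical form. Verdict: the binomial series (I4) applies (the 1F0 binomial series: exponent -1/6, x = -1/2). Sum: (-3/5) * (3/2)^(-1/6).


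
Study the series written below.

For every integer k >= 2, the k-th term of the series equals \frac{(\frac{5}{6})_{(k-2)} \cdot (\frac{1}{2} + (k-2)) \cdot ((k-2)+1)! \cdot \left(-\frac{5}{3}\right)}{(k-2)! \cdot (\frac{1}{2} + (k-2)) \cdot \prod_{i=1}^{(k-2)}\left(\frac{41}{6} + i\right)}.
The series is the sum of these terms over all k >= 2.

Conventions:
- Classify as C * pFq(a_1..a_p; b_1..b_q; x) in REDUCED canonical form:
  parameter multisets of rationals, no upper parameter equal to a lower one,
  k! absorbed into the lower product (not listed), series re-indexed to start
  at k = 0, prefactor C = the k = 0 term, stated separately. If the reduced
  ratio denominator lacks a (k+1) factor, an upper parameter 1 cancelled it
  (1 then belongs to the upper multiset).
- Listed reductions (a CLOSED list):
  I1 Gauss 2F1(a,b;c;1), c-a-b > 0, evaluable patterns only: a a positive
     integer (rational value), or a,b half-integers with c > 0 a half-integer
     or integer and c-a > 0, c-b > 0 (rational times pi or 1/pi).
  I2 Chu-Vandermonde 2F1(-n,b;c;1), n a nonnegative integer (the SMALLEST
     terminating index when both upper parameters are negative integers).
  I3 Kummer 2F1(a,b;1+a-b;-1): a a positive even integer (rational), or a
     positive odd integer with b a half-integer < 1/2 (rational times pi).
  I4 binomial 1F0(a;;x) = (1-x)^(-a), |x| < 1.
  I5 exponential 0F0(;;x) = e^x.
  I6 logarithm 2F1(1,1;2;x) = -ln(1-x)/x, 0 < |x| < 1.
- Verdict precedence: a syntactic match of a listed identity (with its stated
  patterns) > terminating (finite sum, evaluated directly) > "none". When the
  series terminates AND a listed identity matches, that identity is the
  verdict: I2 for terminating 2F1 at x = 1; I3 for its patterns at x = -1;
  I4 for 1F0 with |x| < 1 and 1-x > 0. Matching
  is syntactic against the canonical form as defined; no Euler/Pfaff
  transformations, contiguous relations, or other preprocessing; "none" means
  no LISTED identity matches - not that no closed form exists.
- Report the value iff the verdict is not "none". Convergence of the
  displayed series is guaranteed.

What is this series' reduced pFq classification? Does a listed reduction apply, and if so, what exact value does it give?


This is -\frac{5}{3} * 2F1(\frac{5}{6}, 2; \frac{47}{6}; 1) in reduced canonical form. Verdict: this is Gauss (I1, integer-parameter pattern) (x = 1: the Gamma ratio telescopes since c-a-b = 5 > 0 and a = 2 in Z>0). Its exact value is -\frac{1435}{648}.

The tell: with t_0 = -\frac{5}{3}, the factor k + 1/2 cancels (top and bottom), leaving prefactor -5/3.
Ratio: r(k) = 1 * (k+\frac{5}{6}) (k+2) / [(k+\frac{47}{6}) (k+1)] - poly over poly, x = 1 from leading terms; C = -\frac{5}{3} at k = 0.


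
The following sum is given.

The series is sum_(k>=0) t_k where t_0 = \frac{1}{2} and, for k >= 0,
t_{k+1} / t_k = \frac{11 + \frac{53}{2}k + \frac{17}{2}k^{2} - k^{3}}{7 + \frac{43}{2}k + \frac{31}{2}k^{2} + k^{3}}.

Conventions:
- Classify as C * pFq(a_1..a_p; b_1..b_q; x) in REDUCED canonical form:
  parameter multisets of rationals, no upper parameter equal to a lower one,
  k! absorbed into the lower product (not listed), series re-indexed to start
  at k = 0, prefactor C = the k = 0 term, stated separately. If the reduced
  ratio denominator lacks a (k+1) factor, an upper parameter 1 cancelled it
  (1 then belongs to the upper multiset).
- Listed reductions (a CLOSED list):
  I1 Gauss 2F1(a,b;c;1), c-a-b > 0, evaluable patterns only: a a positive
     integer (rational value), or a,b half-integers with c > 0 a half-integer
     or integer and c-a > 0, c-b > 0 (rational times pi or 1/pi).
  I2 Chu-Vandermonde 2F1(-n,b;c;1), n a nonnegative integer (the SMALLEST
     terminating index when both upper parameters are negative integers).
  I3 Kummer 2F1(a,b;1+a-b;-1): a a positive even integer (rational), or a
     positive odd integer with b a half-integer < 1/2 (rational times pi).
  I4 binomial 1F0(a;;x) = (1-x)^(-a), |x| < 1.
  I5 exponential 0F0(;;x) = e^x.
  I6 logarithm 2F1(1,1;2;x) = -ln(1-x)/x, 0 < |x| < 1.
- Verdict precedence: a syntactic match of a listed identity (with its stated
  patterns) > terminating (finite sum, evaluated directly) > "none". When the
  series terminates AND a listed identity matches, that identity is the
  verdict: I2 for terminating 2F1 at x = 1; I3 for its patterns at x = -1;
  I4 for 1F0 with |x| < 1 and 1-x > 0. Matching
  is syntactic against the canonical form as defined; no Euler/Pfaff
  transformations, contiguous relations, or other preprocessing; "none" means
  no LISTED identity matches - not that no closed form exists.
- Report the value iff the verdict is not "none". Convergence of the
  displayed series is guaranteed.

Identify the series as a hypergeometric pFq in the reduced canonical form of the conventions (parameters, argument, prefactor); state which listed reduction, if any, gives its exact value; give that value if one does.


At argument -1: a 2F1 with upper {-11, 2}, lower {14}, scaled by C = \frac{1}{2}. Verdict at x = -1: Kummer's theorem (I3) matches (x = -1; c = 14 equals 1+a-b for upper {-11, 2}: listed pattern). Its exact value is \frac{13}{4}.

First insight: x = -1 and roots of the ratio polynomials (prefactor 1/2) are the negated parameters.
Ratio: r(k) = -1 * (k-11) (k+2) / [(k+14) (k+1)] - rational in k, leading ratio -1; with t_0 = \frac{1}{2}, classification follows.


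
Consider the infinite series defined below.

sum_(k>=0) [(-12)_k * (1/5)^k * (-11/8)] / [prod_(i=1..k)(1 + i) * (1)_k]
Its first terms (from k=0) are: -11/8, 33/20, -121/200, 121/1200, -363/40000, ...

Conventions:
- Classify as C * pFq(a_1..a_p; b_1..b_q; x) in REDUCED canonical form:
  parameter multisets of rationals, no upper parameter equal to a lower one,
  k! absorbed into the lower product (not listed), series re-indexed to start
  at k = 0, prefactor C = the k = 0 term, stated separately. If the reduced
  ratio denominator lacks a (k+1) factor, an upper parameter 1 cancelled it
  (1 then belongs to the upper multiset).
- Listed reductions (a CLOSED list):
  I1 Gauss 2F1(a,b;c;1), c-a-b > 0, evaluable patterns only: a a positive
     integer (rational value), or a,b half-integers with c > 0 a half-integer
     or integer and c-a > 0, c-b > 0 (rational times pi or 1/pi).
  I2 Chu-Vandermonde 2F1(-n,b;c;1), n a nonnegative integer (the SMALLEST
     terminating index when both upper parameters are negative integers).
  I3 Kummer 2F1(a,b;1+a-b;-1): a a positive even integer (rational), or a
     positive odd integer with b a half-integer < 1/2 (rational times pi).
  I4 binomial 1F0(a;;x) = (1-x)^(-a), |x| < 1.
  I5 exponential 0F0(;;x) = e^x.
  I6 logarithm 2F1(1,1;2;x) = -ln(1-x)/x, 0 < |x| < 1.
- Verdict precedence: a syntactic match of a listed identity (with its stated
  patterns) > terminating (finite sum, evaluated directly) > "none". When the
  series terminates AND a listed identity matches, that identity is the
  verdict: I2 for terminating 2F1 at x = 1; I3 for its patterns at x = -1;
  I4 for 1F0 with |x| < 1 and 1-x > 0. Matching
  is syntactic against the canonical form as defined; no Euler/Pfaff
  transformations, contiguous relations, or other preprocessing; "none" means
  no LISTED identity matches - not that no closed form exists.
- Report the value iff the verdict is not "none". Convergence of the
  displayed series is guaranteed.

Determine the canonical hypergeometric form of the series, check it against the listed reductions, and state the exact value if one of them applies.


Classification (C = -11/8): 1F1 with upper {-12}, lower {2}, argument x = 1/5. Verdict: terminating - no listed pattern fits, but -12 in the upper list cuts the series at k = 12; direct evaluation. Sum: -262894224992941621/1105650000000000000.

The tell: t_0 = -11/8 here, and (1)_k (prefactor -11/8) is k! itself.
Adjacent-term ratio: r(k) = (1/5) * (k-12) / [(k+2) (k+1)] - rational; roots negated = parameters, x = (1/5), C = -11/8.


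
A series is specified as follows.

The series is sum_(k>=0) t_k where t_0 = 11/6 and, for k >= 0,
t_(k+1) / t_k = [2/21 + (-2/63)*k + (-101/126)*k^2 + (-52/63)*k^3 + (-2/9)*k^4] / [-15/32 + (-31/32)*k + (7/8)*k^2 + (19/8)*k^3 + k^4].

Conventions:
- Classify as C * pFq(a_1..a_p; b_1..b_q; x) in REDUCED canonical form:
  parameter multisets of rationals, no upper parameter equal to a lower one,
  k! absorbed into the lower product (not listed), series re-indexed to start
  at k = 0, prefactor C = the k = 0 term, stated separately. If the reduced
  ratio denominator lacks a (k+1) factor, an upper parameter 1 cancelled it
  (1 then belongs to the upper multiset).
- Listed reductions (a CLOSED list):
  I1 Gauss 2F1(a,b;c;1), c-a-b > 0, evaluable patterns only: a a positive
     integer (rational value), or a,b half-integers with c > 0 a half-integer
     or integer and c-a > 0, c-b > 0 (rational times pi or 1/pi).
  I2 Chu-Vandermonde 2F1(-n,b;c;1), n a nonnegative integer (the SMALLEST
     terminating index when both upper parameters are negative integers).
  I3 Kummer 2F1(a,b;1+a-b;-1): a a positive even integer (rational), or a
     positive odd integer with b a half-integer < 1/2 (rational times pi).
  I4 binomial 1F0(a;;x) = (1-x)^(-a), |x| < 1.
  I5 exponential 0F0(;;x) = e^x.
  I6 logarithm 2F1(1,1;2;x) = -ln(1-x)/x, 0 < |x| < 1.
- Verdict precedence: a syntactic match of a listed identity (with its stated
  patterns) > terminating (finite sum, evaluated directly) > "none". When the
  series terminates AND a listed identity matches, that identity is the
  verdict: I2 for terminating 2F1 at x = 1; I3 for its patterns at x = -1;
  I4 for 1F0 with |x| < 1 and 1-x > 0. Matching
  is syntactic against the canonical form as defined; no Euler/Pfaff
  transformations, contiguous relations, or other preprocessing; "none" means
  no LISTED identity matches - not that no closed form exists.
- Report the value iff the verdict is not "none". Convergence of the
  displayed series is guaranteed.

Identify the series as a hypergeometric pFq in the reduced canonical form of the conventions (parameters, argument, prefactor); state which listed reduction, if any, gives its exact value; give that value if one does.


Key observation: x = (-2/9) and cancel k + 1/2 from the displayed ratio first; then C = 11/6, x = -2/9.
Ratio: r(k) = (-2/9) * (k-2/7) (k+2) / [(k-5/8) (k+1)] - rational; roots negated = parameters, x = (-2/9), C = 11/6.

Prefactor 11/6, argument -2/9: 2F1 with upper {-2/7, 2} over lower {-5/8}. Verdict: none - this 2F1 at x = -2/9 matches no listed pattern, and upper {-2/7, 2} holds no stopper.


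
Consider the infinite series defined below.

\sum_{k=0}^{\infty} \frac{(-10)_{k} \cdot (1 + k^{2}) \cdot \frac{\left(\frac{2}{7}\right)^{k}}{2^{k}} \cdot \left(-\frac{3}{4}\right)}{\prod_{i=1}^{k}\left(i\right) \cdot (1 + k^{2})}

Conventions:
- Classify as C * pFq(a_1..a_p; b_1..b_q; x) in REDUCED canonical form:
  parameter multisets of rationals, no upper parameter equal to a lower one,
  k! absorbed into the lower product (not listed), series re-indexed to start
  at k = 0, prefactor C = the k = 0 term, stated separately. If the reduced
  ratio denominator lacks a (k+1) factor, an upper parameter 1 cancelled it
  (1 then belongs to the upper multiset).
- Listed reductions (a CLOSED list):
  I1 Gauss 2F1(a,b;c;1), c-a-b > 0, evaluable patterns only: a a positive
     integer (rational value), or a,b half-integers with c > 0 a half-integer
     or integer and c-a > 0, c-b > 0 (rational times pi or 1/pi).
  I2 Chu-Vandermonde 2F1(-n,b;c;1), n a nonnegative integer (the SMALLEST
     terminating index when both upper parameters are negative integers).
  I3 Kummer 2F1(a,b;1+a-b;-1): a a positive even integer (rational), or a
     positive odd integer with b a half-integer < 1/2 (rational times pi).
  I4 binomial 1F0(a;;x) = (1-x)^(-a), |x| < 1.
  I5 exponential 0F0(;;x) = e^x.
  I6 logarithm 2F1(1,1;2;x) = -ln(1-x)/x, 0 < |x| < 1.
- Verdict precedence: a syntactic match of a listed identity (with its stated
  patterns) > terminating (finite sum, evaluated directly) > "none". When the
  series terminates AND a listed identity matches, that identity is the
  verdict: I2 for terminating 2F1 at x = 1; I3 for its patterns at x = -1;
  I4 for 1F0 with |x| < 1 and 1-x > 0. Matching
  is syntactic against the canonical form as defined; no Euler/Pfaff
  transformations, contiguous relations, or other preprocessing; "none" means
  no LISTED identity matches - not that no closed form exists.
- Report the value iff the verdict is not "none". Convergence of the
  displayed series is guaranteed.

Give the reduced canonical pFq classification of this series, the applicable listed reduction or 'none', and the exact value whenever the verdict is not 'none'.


The series (x = \frac{1}{7}) is 1F0: upper {-10}, lower {-}, prefactor -\frac{3}{4}. Verdict (x = \frac{1}{7}): binomial (I4) applies (the 1F0 binomial series: exponent 10, x = \frac{1}{7}). Value: -\frac{45349632}{282475249}.

First insight: t_0 being -\frac{3}{4}, the product of the first k integers (prefactor -3/4) is k!.
Ratio: r(k) = \frac{1}{7} * (k-10) / [(k+1)] - poly over poly, x = \frac{1}{7} from leading terms; C = -\frac{3}{4} at k = 0.


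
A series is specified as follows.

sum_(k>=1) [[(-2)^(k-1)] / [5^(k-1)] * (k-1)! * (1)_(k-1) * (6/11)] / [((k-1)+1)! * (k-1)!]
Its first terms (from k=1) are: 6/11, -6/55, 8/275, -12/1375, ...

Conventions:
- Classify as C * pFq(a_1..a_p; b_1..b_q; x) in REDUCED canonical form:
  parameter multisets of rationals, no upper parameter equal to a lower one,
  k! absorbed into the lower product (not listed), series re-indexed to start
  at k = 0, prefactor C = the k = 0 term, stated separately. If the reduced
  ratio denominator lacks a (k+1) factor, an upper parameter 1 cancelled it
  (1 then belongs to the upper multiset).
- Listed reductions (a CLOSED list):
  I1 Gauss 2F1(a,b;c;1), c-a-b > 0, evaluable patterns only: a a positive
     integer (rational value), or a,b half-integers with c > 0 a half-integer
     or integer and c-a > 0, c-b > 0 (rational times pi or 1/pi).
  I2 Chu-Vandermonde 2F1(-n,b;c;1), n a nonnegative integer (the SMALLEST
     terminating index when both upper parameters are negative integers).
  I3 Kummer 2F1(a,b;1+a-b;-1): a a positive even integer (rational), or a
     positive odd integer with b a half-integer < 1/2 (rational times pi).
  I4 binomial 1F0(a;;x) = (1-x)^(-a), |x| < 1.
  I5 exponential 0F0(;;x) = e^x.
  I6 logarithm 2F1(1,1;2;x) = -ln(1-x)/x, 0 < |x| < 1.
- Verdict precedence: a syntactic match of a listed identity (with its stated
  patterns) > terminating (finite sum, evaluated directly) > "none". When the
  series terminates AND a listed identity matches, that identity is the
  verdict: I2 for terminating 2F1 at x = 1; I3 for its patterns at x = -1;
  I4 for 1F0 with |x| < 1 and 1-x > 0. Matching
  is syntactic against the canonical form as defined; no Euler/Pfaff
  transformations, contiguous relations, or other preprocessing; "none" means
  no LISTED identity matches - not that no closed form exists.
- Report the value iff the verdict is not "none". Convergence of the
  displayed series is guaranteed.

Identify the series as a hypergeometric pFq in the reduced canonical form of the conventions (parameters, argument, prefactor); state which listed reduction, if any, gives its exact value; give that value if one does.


Key step: x = (-2/5) and the two geometric factors (C = 6/11) combine into one argument.
Adjacent-term ratio: r(k) = (-2/5) * (k+1) (k+1) / [(k+2) (k+1)] - rational in k, leading ratio (-2/5); with t_0 = 6/11, classification follows.

With C = 6/11: the canonical form is 2F1(1, 1; 2; -2/5). Verdict: the logarithmic series (I6) fires (the logarithm: parameters (1,1;2), x = -2/5). Sum: (15/11) * ln(7/5).


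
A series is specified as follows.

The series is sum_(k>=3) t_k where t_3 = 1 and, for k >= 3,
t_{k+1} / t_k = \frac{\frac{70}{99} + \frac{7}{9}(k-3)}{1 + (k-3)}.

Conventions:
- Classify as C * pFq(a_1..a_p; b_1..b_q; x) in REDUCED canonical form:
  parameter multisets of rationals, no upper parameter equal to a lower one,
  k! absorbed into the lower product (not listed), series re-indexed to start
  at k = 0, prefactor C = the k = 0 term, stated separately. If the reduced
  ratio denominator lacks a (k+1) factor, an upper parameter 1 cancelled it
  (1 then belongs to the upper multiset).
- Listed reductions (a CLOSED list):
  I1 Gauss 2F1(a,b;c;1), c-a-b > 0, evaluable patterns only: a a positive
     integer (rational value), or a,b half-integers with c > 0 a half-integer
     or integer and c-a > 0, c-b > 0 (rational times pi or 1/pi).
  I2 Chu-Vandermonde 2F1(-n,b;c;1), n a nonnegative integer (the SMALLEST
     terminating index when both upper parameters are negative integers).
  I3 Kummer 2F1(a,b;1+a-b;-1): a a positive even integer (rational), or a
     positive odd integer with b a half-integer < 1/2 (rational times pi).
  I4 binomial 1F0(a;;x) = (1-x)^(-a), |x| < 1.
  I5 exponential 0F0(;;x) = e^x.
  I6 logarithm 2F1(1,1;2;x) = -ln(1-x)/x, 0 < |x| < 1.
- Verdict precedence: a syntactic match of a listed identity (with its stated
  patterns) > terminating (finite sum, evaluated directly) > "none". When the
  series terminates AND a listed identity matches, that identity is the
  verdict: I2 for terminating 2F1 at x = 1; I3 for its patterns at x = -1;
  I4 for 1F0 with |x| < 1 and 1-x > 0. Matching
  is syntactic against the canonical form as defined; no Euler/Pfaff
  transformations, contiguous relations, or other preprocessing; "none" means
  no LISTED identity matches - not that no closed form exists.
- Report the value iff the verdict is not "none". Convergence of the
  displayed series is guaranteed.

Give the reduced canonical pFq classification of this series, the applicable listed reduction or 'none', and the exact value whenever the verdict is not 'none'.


Classification (C = 1): 1F0 with upper {\frac{10}{11}}, lower {-}, argument x = \frac{7}{9}. Verdict: the I4 binomial reduction applies (the 1F0 binomial series: exponent -10/11, x = \frac{7}{9}). Its exact value is \left(\frac{2}{9}\right)^{-\frac{10}{11}}.

Structural cue: x = \frac{7}{9} and factor the ratio over Q (C = 1): negated roots = parameters.
Ratio: r(k) = \frac{7}{9} * (k+\frac{10}{11}) / [(k+1)] - poly over poly, x = \frac{7}{9} from leading terms; C = 1 at k = 0.


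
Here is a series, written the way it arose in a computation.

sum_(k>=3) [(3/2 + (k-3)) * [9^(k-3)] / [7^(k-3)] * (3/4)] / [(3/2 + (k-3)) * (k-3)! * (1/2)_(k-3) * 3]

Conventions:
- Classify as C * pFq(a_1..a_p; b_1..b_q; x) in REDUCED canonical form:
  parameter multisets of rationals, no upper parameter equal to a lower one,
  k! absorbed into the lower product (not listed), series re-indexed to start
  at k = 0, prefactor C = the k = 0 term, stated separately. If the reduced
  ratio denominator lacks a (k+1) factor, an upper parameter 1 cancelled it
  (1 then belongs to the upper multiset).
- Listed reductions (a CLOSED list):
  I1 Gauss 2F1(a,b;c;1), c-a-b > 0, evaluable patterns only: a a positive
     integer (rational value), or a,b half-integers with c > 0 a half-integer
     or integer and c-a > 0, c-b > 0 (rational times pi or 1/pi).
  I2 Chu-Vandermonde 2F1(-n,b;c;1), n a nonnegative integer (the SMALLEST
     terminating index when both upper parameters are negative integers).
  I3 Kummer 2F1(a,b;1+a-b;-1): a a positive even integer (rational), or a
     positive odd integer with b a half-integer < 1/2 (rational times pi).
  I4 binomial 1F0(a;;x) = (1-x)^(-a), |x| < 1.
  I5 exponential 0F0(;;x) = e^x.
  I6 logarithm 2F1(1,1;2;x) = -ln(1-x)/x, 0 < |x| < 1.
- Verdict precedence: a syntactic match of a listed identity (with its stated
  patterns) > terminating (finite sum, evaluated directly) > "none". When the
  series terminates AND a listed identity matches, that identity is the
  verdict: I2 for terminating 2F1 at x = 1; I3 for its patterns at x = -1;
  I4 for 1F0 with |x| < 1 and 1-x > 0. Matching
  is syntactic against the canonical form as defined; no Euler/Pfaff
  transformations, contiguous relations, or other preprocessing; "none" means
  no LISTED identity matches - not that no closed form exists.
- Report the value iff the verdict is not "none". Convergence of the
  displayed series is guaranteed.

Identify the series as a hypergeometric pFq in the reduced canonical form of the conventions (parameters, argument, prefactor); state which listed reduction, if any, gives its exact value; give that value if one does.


The tell: t_0 being 1/4, the constant factors (C = 1/4, x = 9/7) combine into one prefactor.
Step ratio: r(k) = (9/7) * 1 / [(k+1/2) (k+1)] - rational in k. x = (9/7); t_0 = 1/4; negate the roots.

x = 9/7 here; the reduced form reads 0F1, upper {-}, lower {1/2}, C = 1/4. Verdict: none. A 0F1 with upper {-} fits none of I1-I6 at x = 9/7; the sum runs forever.


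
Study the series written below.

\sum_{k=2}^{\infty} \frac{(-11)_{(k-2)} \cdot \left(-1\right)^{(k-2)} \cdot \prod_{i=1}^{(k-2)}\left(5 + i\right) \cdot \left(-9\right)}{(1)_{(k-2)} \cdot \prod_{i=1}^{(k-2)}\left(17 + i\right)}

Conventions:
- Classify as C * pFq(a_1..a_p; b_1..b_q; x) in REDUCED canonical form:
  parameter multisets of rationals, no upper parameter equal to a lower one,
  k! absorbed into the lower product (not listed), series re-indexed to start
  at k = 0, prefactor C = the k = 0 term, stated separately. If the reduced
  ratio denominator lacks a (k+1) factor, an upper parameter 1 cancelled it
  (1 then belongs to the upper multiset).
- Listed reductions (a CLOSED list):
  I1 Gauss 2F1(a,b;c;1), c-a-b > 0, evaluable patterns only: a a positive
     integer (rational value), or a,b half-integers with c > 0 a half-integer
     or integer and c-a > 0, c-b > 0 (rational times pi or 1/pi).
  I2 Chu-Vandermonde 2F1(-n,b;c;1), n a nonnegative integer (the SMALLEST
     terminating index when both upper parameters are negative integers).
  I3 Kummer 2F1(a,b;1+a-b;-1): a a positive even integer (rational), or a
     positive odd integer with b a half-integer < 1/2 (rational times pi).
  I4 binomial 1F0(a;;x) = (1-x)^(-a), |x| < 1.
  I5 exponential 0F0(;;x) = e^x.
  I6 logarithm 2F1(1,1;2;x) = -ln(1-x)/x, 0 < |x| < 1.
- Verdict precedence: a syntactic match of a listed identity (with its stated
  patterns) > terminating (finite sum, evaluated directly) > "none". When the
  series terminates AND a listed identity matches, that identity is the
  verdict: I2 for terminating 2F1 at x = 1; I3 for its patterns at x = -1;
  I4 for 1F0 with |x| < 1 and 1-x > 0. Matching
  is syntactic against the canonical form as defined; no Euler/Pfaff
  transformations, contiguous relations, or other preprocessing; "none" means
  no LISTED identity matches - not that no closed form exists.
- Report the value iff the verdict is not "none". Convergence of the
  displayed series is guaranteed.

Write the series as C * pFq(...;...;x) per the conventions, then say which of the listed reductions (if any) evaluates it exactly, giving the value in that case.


At argument -1: a 2F1 with upper {-11, 6}, lower {18}, scaled by C = -9. Verdict: Kummer (I3) applies (x = -1; c = 18 equals 1+a-b for upper {-11, 6}: listed pattern). Hence: -306.

First insight: t_0 being -9, (1)_k (C = -9) is k! itself.
Term ratio: r(k) = -1 * (k-11) (k+6) / [(k+18) (k+1)] - rational in k. x = -1; t_0 = -9; negate the roots.


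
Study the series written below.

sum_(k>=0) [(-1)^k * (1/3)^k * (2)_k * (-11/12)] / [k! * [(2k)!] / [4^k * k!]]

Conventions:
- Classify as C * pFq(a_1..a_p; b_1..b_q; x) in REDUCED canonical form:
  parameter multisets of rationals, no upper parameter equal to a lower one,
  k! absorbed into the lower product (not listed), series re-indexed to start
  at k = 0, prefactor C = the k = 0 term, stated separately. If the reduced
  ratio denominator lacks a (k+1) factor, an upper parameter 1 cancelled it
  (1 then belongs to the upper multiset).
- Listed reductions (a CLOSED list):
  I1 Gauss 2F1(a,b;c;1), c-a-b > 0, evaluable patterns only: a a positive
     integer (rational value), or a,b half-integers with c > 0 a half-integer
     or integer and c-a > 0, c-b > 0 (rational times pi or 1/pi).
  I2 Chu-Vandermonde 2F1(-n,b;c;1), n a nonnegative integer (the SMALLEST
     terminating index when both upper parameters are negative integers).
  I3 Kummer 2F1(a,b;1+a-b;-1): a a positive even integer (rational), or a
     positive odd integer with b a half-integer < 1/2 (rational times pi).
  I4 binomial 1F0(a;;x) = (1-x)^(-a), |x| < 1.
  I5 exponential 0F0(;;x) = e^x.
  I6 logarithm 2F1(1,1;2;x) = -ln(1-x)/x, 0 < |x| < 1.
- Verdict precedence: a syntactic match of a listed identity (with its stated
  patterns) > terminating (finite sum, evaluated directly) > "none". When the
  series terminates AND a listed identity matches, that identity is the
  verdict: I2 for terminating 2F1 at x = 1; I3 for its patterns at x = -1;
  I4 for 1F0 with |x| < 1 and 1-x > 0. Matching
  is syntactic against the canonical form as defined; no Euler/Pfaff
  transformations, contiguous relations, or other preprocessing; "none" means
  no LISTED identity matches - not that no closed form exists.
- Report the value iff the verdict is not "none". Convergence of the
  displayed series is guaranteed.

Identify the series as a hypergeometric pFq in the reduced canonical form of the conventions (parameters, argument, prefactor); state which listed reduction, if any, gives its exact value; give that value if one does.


The series (x = -1/3) is 1F1: upper {2}, lower {1/2}, prefactor -11/12. Verdict: none. No listed pattern accepts 1F1(2; 1/2; -1/3).

Key step: with t_0 = -11/12, the (-1)^k factor (prefactor -11/12) folds into the argument's sign.
Ratio: r(k) = (-1/3) * (k+2) / [(k+1/2) (k+1)] ; factor over Q: parameters, x = (-1/3), and C = -11/12.


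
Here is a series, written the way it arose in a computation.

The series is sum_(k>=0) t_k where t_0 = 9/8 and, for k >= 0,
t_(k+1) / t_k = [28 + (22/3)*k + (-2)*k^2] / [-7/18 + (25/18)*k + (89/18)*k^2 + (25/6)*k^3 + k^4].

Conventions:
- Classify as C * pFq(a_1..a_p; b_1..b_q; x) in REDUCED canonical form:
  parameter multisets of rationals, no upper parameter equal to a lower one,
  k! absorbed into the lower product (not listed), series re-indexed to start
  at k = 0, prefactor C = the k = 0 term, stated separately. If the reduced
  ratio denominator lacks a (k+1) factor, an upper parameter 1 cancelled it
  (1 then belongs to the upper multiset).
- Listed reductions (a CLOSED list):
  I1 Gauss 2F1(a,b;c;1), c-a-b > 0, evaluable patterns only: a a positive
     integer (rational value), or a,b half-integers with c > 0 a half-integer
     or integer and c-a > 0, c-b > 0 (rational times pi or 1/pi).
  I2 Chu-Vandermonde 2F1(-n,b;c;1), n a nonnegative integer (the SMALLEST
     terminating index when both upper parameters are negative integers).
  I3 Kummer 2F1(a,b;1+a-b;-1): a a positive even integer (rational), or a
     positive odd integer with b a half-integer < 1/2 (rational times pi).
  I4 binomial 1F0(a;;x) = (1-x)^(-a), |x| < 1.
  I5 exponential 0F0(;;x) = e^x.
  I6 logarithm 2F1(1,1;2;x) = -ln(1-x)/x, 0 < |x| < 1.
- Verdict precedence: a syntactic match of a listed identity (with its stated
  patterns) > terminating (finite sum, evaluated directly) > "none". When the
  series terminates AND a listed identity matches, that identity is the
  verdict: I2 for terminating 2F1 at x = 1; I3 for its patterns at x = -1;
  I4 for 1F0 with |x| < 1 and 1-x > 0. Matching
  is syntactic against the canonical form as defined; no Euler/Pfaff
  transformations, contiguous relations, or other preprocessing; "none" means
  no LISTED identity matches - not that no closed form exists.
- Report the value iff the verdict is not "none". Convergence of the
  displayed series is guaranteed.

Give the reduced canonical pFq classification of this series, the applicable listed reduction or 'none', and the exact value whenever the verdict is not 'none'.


At argument -2: a 1F2 with upper {-6}, lower {-1/6, 1}, scaled by C = 9/8. Verdict: terminating. With -6 upstairs the series is a 7-term polynomial sum; evaluated term by term. Its exact value is -1036260117/2267800.

Key step: with t_0 = 9/8, roots of the ratio polynomials (C = 9/8) are the negated parameters.
Consecutive-term ratio: r(k) = (-2) * (k-6) / [(k-1/6) (k+1) (k+1)] - poly over poly, x = (-2) from leading terms; C = 9/8 at k = 0.


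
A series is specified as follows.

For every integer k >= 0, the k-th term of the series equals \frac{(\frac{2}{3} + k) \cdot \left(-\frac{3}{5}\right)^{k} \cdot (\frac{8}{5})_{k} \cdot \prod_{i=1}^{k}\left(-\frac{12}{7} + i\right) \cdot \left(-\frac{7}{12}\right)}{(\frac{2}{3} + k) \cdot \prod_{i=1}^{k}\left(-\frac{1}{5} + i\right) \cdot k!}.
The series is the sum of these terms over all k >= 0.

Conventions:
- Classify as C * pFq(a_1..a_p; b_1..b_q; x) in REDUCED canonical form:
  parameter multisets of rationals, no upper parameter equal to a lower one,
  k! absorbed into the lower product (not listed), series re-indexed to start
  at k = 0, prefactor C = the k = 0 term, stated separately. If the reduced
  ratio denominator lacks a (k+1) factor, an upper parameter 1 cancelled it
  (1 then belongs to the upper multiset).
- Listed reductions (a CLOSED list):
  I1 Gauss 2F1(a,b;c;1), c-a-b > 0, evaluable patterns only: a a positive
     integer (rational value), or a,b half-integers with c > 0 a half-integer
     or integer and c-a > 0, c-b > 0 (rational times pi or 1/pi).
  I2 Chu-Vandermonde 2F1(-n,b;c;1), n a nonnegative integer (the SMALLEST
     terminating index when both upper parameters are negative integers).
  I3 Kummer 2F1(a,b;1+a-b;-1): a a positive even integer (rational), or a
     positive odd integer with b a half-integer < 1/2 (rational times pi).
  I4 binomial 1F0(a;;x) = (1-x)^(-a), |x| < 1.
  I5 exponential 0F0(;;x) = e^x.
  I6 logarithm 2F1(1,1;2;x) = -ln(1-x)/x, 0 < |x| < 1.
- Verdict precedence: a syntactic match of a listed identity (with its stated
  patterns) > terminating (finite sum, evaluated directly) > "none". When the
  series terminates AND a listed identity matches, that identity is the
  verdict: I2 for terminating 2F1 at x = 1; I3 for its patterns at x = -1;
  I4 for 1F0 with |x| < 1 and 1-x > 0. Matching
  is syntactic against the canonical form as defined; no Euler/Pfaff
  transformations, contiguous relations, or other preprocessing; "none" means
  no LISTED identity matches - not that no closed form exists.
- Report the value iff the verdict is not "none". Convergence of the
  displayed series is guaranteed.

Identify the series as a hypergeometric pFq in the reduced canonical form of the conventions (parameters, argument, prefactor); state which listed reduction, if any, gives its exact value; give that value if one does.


The series (x = -\frac{3}{5}) is 2F1: upper {-\frac{5}{7}, \frac{8}{5}}, lower {\frac{4}{5}}, prefactor -\frac{7}{12}. Verdict: none. A 2F1 with upper {-\frac{5}{7}, \frac{8}{5}} fits none of I1-I6 at x = -\frac{3}{5}; the sum runs forever.

The tell: x = -\frac{3}{5} and the lower running product (prefactor -7/12) is a rising factorial.
Term ratio: r(k) = -\frac{3}{5} * (k-\frac{5}{7}) (k+\frac{8}{5}) / [(k+\frac{4}{5}) (k+1)] ; factor over Q: parameters, x = -\frac{3}{5}, and C = -\frac{7}{12}.


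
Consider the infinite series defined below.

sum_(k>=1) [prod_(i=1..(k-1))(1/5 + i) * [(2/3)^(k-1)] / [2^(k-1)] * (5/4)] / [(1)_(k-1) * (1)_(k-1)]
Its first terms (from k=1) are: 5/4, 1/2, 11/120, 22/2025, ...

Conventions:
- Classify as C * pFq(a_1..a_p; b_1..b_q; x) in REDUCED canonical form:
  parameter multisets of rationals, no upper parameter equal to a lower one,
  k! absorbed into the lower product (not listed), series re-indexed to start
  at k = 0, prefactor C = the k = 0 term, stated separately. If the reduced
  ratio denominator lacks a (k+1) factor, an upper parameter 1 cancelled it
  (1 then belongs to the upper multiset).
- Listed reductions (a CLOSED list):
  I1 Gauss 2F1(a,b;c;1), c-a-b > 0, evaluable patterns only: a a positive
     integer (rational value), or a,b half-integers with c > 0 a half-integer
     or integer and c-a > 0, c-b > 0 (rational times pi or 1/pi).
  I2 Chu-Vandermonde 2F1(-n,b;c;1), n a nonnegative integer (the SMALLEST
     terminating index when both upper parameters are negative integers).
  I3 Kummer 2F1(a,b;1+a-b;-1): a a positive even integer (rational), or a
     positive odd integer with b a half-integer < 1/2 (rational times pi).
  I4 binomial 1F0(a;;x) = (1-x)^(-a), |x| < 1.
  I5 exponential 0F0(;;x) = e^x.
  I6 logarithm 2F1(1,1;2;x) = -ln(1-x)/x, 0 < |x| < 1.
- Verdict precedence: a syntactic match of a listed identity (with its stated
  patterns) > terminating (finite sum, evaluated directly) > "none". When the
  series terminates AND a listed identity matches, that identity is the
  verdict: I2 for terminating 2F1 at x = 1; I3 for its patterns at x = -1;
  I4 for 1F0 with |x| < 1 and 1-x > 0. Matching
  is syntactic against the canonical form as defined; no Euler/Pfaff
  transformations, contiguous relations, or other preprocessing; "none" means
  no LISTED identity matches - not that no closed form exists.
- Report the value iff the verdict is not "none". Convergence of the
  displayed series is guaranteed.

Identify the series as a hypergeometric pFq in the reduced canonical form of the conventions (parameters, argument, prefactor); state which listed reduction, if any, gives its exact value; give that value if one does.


Classification (C = 5/4): 1F1 with upper {6/5}, lower {1}, argument x = 1/3. Verdict: none - this 1F1 at x = 1/3 matches no listed pattern, and upper {6/5} holds no stopper.

The tell: from the first term 5/4: the running product (C = 5/4, x = 1/3) telescopes to a rising factorial.
Term ratio: r(k) = (1/3) * (k+6/5) / [(k+1) (k+1)] - rational in k, leading ratio (1/3); with t_0 = 5/4, classification follows.


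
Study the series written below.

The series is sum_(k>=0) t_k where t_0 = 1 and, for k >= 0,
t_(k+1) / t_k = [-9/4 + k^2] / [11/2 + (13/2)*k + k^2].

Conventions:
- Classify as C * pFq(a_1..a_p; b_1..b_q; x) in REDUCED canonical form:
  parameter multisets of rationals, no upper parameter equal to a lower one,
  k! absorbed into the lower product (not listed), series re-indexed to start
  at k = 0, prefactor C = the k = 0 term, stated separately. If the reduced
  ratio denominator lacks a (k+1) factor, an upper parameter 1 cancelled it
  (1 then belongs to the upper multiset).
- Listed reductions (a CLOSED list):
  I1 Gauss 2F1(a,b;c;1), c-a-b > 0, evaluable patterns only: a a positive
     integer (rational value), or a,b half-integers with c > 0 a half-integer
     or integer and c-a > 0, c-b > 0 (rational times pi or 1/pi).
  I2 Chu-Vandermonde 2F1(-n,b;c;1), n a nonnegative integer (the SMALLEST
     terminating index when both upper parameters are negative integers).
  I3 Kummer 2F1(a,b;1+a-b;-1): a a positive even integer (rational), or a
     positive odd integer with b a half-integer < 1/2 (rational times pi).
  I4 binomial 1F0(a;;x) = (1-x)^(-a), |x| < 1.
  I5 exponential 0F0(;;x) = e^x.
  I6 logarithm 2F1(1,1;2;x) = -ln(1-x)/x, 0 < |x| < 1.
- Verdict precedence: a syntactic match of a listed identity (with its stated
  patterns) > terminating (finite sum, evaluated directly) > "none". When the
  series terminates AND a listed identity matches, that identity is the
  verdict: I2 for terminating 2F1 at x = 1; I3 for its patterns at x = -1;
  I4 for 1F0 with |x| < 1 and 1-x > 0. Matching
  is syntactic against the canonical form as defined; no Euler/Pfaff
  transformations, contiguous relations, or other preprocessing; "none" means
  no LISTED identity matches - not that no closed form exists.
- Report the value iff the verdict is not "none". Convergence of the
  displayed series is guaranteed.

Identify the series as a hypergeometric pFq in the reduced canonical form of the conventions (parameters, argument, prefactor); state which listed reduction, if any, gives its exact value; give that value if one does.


At argument 1: a 2F1 with upper {-3/2, 3/2}, lower {11/2}, scaled by C = 1. Verdict: Gauss (I1, half-integer pattern) matches (x = 1; upper {-3/2, 3/2} half-integers, c = 11/2 in the evaluable pattern). Exact value: (6615/32768) * pi.

First insight: t_0 being 1, roots of the ratio polynomials (C = 1) are the negated parameters.
Adjacent-term ratio: r(k) = 1 * (k-3/2) (k+3/2) / [(k+11/2) (k+1)] - rational in k, leading ratio 1; with t_0 = 1, classification follows.


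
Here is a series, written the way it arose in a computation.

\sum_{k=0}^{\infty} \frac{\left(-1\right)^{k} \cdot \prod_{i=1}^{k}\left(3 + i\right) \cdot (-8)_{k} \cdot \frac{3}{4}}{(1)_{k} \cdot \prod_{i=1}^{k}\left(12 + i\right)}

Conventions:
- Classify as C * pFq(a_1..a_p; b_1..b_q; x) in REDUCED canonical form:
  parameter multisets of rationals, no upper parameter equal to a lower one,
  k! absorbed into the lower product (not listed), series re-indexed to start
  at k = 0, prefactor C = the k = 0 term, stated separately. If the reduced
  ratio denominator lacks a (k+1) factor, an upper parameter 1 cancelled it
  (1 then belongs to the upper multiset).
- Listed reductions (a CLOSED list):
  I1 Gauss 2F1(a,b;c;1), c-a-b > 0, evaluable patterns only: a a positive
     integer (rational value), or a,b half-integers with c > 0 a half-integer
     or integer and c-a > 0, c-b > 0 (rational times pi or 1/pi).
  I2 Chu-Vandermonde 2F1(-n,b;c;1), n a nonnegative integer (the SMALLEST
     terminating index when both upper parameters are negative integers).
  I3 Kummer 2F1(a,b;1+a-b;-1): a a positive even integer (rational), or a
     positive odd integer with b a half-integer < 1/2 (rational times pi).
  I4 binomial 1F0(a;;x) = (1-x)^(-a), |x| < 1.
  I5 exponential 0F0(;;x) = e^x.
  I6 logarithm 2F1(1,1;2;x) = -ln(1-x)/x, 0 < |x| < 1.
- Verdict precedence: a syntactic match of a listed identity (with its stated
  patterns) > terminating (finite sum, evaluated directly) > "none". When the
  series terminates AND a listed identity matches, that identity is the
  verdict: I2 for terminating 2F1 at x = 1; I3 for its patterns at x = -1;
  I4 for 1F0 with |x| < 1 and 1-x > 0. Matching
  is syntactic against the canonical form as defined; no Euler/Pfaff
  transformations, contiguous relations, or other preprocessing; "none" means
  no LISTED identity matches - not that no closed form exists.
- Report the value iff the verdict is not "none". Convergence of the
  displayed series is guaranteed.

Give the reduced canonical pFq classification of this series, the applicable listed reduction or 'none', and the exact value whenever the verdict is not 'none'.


At argument -1: a 2F1 with upper {-8, 4}, lower {13}, scaled by C = \frac{3}{4}. Verdict: the Kummer evaluation I3 matches (x = -1; c = 13 equals 1+a-b for upper {-8, 4}: listed pattern). Exact value: \frac{33}{4}.

Structural cue: t_0 being \frac{3}{4}, the lower running product (prefactor 3/4) is a rising factorial.
Step ratio: r(k) = -1 * (k-8) (k+4) / [(k+13) (k+1)] - rational in k, leading ratio -1; with t_0 = \frac{3}{4}, classification follows.
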